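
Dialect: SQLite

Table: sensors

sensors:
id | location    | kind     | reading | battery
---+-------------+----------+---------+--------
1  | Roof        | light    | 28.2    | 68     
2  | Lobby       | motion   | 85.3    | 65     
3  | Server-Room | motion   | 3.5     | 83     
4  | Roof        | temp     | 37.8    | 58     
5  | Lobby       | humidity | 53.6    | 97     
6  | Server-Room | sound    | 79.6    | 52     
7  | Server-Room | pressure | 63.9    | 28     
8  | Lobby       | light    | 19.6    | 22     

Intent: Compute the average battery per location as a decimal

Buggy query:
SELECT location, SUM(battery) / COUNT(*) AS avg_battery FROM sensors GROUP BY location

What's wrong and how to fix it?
Bug: Both operands are integers, so '/' performs integer division and truncates

Fix: Multiply by 1.0 (or CAST to REAL) to force floating-point division

Corrected query:
SELECT location, SUM(battery) * 1.0 / COUNT(*) AS avg_battery FROM sensors GROUP BY location

Result:
location    | avg_battery
------------+------------
Lobby       | 61.333333  
Roof        | 63         
Server-Room | 54.333333  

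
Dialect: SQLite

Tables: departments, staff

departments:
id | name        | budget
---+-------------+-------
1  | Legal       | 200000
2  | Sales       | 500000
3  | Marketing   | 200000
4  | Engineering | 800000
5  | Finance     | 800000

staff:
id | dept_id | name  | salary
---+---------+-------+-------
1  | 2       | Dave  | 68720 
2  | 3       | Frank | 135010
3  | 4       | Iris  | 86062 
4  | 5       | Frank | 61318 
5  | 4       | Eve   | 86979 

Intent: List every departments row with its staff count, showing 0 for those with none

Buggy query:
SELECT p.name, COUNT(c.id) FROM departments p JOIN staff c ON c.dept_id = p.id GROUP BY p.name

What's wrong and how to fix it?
Bug: INNER JOIN drops departments rows that have no matching staff rows

Fix: Use LEFT JOIN so parents without children still appear (COUNT(c.id) gives 0)

Corrected query:
SELECT p.name, COUNT(c.id) FROM departments p LEFT JOIN staff c ON c.dept_id = p.id GROUP BY p.name

Result:
name        | COUNT(c.id)
------------+------------
Engineering | 2          
Finance     | 1          
Legal       | 0          
Marketing   | 1          
Sales       | 1          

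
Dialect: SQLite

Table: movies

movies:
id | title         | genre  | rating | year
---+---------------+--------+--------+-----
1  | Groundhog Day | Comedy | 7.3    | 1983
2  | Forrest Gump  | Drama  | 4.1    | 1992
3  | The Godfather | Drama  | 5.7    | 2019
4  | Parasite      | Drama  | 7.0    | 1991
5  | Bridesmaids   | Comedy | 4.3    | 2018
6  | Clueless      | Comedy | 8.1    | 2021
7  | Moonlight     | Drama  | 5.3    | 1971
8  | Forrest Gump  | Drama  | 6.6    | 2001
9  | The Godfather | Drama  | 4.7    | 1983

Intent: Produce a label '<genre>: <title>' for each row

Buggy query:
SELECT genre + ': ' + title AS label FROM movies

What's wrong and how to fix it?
Bug: '+' is numeric addition; on text columns SQLite converts them to 0 instead of concatenating

Fix: Replace + with || to concatenate text

Corrected query:
SELECT genre || ': ' || title AS label FROM movies

Result:
label                
---------------------
Comedy: Groundhog Day
Drama: Forrest Gump  
Drama: The Godfather 
Drama: Parasite      
Comedy: Bridesmaids  
Comedy: Clueless     
Drama: Moonlight     
Drama: Forrest Gump  
Drama: The Godfather 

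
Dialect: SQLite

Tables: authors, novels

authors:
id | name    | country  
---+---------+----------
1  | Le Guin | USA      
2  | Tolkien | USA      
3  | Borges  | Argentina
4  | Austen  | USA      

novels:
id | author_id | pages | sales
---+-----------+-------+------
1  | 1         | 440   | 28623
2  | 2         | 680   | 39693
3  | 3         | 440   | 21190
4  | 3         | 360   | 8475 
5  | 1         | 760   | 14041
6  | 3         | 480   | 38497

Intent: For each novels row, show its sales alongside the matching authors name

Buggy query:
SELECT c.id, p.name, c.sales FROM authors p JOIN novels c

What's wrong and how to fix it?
Bug: JOIN with no ON clause produces a cartesian product; every novels row pairs with every authors row

Fix: Add ON c.author_id = p.id to the JOIN

Corrected query:
SELECT c.id, p.name, c.sales FROM authors p JOIN novels c ON c.author_id = p.id

Result:
id | name    | sales
---+---------+------
1  | Le Guin | 28623
2  | Tolkien | 39693
3  | Borges  | 21190
4  | Borges  | 8475 
5  | Le Guin | 14041
6  | Borges  | 38497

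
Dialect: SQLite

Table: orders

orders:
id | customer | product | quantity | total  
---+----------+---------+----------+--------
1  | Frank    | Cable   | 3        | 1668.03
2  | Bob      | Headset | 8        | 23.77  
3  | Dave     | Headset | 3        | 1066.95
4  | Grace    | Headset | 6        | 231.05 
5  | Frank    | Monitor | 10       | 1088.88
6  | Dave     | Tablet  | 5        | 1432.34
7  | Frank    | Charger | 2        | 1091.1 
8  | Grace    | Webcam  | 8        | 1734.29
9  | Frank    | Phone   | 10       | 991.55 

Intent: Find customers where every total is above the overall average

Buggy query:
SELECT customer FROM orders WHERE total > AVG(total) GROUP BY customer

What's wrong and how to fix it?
Bug: WHERE evaluates per row before aggregation, so AVG() is unavailable

Fix: Compute the overall average in a scalar subquery and compare each group's MIN against it in HAVING

Corrected query:
SELECT customer FROM orders GROUP BY customer HAVING MIN(total) > (SELECT AVG(total) FROM orders)

Result:
customer
--------
Dave    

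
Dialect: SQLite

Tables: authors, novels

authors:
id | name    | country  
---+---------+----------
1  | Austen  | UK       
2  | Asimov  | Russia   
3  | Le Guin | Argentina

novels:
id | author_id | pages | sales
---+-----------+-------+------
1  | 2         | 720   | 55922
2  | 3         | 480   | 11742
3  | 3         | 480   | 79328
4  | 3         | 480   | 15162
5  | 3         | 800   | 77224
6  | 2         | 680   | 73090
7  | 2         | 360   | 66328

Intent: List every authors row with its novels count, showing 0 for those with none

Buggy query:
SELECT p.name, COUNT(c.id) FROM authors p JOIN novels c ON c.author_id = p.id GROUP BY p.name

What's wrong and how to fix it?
Bug: An inner join excludes parents with zero children

Fix: Switch to LEFT JOIN to retain unmatched parent rows

Corrected query:
SELECT p.name, COUNT(c.id) FROM authors p LEFT JOIN novels c ON c.author_id = p.id GROUP BY p.name

Result:
name    | COUNT(c.id)
--------+------------
Asimov  | 3          
Austen  | 0          
Le Guin | 4          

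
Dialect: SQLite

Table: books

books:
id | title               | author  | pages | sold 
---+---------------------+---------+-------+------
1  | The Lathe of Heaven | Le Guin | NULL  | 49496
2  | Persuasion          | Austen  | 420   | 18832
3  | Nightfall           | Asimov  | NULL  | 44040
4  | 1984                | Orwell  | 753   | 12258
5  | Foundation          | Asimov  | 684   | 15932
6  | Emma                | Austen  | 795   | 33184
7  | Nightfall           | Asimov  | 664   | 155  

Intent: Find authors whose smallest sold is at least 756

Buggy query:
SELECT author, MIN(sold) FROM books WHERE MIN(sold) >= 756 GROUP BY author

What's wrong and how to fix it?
Bug: Aggregates like MIN are computed per group after WHERE runs

Fix: Replace WHERE with HAVING after the GROUP BY

Corrected query:
SELECT author, MIN(sold) FROM books GROUP BY author HAVING MIN(sold) >= 756

Result:
author  | MIN(sold)
--------+----------
Austen  | 18832    
Le Guin | 49496    
Orwell  | 12258    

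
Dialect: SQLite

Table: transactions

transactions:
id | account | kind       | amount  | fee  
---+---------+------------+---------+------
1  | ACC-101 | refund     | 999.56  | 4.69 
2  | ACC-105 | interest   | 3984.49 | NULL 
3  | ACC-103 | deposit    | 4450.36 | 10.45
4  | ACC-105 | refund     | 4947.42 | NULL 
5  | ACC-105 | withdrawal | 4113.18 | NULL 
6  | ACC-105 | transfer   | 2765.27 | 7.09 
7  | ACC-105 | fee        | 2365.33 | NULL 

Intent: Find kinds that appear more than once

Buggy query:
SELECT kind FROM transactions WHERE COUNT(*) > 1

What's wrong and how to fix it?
Bug: WHERE can't reference COUNT(*); aggregates are computed after WHERE

Fix: Group first, then use HAVING for the count condition

Corrected query:
SELECT kind FROM transactions GROUP BY kind HAVING COUNT(*) > 1

Result:
kind  
------
refund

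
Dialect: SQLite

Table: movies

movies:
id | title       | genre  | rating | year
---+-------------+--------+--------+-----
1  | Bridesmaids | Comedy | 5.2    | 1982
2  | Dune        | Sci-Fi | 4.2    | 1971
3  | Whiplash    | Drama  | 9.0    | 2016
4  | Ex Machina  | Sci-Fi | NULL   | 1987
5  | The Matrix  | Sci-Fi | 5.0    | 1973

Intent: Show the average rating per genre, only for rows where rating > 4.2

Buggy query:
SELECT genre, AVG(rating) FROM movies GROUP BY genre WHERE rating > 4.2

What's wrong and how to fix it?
Bug: WHERE cannot follow GROUP BY

Fix: Move the WHERE clause before GROUP BY

Corrected query:
SELECT genre, AVG(rating) FROM movies WHERE rating > 4.2 GROUP BY genre

Result:
genre  | AVG(rating)
-------+------------
Comedy | 5.2        
Drama  | 9          
Sci-Fi | 5          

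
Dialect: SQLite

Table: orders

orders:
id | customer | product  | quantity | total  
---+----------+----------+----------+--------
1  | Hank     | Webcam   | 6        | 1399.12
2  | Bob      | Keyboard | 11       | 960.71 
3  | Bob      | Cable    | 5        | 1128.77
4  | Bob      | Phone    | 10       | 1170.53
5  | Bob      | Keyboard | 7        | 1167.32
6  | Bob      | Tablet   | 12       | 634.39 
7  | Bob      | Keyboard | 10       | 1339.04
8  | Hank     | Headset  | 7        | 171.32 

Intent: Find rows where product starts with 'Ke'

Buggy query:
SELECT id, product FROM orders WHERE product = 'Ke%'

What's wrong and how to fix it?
Bug: Wildcards only work with LIKE; '=' treats '%' as a literal character

Fix: Replace '=' with LIKE so 'Ke%' is treated as a pattern

Corrected query:
SELECT id, product FROM orders WHERE product LIKE 'Ke%'

Result:
id | product 
---+---------
2  | Keyboard
5  | Keyboard
7  | Keyboard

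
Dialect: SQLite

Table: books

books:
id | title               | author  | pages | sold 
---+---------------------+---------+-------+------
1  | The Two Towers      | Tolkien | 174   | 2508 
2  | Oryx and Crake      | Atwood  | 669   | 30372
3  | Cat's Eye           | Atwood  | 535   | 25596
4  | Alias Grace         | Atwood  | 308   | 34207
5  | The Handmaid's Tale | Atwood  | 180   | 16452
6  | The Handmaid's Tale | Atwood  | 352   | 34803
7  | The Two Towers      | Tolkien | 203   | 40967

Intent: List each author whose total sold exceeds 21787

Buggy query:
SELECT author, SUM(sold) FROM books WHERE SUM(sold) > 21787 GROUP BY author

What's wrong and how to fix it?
Bug: Aggregate functions cannot appear in a WHERE clause

Fix: Use HAVING (which filters groups after aggregation) instead of WHERE

Corrected query:
SELECT author, SUM(sold) FROM books GROUP BY author HAVING SUM(sold) > 21787

Result:
author  | SUM(sold)
--------+----------
Atwood  | 141430   
Tolkien | 43475    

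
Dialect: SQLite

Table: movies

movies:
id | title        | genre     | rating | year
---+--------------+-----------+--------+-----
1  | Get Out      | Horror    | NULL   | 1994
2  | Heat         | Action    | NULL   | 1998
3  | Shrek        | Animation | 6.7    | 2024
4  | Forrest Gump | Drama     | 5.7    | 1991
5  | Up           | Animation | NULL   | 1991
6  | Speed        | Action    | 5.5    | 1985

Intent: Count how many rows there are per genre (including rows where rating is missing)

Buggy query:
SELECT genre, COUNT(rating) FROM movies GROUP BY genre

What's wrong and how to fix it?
Bug: COUNT(column) counts non-NULL values only; rows with NULL rating aren't counted

Fix: Use COUNT(*) to count all rows regardless of NULL

Corrected query:
SELECT genre, COUNT(*) FROM movies GROUP BY genre

Result:
genre     | COUNT(*)
----------+---------
Action    | 2       
Animation | 2       
Drama     | 1       
Horror    | 1       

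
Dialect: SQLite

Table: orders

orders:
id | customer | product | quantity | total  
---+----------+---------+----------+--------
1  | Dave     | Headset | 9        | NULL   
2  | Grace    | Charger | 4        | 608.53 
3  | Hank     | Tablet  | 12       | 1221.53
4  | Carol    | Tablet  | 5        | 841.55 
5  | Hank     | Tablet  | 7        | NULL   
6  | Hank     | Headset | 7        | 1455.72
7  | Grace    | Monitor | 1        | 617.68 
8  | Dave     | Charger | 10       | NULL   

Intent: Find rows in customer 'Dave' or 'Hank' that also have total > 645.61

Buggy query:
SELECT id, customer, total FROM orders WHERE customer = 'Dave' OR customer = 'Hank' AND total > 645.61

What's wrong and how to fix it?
Bug: AND binds tighter than OR, so this parses as customer = 'Dave' OR (customer = 'Hank' AND total > 645.61)

Fix: Add parentheses around the OR so the AND applies to both alternatives

Corrected query:
SELECT id, customer, total FROM orders WHERE (customer = 'Dave' OR customer = 'Hank') AND total > 645.61

Result:
id | customer | total  
---+----------+--------
3  | Hank     | 1221.53
6  | Hank     | 1455.72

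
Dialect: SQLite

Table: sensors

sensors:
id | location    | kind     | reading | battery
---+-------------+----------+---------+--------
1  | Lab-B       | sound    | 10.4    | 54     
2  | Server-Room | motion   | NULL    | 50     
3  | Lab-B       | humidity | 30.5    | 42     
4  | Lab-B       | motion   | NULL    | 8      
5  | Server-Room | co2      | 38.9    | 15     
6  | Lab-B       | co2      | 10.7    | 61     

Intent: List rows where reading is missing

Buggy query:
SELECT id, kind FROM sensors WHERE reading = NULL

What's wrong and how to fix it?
Bug: '= NULL' is always unknown in SQL three-valued logic, so no rows match

Fix: Use IS NULL to test for NULL

Corrected query:
SELECT id, kind FROM sensors WHERE reading IS NULL

Result:
id | kind  
---+-------
2  | motion
4  | motion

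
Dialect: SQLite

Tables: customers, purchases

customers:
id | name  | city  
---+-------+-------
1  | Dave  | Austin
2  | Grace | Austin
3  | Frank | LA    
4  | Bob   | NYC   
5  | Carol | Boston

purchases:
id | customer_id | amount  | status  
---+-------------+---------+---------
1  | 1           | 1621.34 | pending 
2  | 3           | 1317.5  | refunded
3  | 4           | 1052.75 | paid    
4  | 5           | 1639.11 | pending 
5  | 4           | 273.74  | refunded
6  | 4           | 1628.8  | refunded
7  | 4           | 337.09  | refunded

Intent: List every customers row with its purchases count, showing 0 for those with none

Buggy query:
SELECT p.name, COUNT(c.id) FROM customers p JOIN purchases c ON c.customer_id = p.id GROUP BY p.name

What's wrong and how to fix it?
Bug: INNER JOIN drops customers rows that have no matching purchases rows

Fix: Use LEFT JOIN so parents without children still appear (COUNT(c.id) gives 0)

Corrected query:
SELECT p.name, COUNT(c.id) FROM customers p LEFT JOIN purchases c ON c.customer_id = p.id GROUP BY p.name

Result:
name  | COUNT(c.id)
------+------------
Bob   | 4          
Carol | 1          
Dave  | 1          
Frank | 1          
Grace | 0          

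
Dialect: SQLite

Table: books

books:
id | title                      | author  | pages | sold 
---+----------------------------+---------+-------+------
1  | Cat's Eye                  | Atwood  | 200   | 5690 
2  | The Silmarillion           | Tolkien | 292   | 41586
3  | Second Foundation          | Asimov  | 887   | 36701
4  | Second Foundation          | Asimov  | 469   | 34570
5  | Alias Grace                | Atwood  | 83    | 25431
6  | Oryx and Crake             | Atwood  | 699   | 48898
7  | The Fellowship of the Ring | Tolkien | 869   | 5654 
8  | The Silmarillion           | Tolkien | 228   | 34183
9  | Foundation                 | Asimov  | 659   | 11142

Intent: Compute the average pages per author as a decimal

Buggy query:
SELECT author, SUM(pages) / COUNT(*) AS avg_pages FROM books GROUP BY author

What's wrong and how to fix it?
Bug: SUM(pages) and COUNT(*) are both integers; the division truncates the fractional part

Fix: Cast one side to REAL so the division keeps the fractional part

Corrected query:
SELECT author, SUM(pages) * 1.0 / COUNT(*) AS avg_pages FROM books GROUP BY author

Result:
author  | avg_pages 
--------+-----------
Asimov  | 671.666667
Atwood  | 327.333333
Tolkien | 463       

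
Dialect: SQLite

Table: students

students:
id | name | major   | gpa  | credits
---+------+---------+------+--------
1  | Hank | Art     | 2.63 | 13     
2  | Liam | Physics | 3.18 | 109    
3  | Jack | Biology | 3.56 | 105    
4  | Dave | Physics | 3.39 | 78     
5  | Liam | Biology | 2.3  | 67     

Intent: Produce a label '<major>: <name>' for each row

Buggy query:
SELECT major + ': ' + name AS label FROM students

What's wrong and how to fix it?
Bug: '+' is numeric addition; on text columns SQLite converts them to 0 instead of concatenating

Fix: Use the || operator for string concatenation

Corrected query:
SELECT major || ': ' || name AS label FROM students

Result:
label        
-------------
Art: Hank    
Physics: Liam
Biology: Jack
Physics: Dave
Biology: Liam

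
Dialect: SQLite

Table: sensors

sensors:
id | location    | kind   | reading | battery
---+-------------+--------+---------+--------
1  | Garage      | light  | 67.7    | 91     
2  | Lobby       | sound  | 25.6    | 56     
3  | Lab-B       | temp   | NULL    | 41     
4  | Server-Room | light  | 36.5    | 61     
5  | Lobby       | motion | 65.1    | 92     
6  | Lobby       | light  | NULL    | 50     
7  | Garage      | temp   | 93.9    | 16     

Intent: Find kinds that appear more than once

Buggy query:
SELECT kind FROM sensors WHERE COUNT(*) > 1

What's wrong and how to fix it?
Bug: WHERE can't reference COUNT(*); aggregates are computed after WHERE

Fix: GROUP BY kind, then filter groups with HAVING COUNT(*) > 1

Corrected query:
SELECT kind FROM sensors GROUP BY kind HAVING COUNT(*) > 1

Result:
kind 
-----
light
temp 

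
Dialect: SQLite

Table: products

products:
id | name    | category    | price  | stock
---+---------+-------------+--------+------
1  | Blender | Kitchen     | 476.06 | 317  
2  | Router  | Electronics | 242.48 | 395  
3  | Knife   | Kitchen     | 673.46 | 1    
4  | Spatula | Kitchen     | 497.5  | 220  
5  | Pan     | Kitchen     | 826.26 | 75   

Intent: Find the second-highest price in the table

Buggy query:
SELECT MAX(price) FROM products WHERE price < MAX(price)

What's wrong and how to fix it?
Bug: The inner MAX is an aggregate inside WHERE, which is not allowed

Fix: Compute the overall MAX in a subquery, then take MAX of rows below it

Corrected query:
SELECT MAX(price) FROM products WHERE price < (SELECT MAX(price) FROM products)

Result:
MAX(price)
----------
673.46    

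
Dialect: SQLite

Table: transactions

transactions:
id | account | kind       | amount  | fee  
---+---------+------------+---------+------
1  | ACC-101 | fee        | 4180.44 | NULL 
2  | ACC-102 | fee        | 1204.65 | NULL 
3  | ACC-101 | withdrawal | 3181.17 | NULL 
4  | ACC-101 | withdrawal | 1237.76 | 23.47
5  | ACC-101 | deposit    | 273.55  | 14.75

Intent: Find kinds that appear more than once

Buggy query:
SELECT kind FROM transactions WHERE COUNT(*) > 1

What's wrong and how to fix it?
Bug: COUNT(*) is an aggregate and cannot be used in WHERE

Fix: Group first, then use HAVING for the count condition

Corrected query:
SELECT kind FROM transactions GROUP BY kind HAVING COUNT(*) > 1

Result:
kind      
----------
fee       
withdrawal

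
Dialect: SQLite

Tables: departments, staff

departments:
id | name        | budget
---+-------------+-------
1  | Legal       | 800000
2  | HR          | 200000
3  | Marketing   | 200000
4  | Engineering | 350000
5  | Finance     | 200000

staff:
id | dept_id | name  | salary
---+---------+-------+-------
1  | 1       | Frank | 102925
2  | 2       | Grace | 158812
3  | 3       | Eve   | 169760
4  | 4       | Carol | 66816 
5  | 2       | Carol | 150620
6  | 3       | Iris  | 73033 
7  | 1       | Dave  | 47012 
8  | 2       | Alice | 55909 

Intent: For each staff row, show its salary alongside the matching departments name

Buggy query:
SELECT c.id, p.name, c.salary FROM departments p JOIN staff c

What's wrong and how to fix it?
Bug: Missing join condition: each staff row is matched to all departments rows instead of just its own

Fix: Add ON c.dept_id = p.id to the JOIN

Corrected query:
SELECT c.id, p.name, c.salary FROM departments p JOIN staff c ON c.dept_id = p.id

Result:
id | name        | salary
---+-------------+-------
1  | Legal       | 102925
2  | HR          | 158812
3  | Marketing   | 169760
4  | Engineering | 66816 
5  | HR          | 150620
6  | Marketing   | 73033 
7  | Legal       | 47012 
8  | HR          | 55909 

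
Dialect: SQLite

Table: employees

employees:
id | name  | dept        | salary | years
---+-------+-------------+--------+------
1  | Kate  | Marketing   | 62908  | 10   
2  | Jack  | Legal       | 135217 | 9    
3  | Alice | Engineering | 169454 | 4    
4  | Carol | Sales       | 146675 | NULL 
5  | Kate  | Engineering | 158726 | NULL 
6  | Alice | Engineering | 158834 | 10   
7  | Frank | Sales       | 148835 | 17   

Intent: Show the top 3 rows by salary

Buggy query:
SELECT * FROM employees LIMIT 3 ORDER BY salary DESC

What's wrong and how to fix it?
Bug: LIMIT must come after ORDER BY

Fix: Sort with ORDER BY, then apply LIMIT

Corrected query:
SELECT * FROM employees ORDER BY salary DESC LIMIT 3

Result:
id | name  | dept        | salary | years
---+-------+-------------+--------+------
3  | Alice | Engineering | 169454 | 4    
6  | Alice | Engineering | 158834 | 10   
5  | Kate  | Engineering | 158726 | NULL 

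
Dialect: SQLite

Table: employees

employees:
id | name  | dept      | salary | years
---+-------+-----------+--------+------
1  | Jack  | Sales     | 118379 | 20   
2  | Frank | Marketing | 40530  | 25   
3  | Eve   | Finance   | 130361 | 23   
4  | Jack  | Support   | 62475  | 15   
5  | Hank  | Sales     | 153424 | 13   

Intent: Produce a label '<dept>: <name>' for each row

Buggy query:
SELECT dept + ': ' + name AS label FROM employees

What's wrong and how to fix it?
Bug: '+' is numeric addition; on text columns SQLite converts them to 0 instead of concatenating

Fix: Replace + with || to concatenate text

Corrected query:
SELECT dept || ': ' || name AS label FROM employees

Result:
label           
----------------
Sales: Jack     
Marketing: Frank
Finance: Eve    
Support: Jack   
Sales: Hank     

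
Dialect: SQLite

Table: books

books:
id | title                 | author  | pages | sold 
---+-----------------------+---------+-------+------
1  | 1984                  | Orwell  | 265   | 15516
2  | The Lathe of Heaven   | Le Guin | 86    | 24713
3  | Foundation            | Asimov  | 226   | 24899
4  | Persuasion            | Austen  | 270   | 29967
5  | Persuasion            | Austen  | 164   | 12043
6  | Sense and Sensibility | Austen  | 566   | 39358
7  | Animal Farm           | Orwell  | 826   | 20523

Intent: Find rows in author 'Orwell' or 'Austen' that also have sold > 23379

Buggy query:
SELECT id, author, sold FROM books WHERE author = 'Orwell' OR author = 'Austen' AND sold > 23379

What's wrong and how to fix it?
Bug: Without parentheses, AND is evaluated before OR, so the sold filter only applies to the 'Austen' branch

Fix: Group the OR with parentheses (or use IN), then AND the threshold

Corrected query:
SELECT id, author, sold FROM books WHERE (author = 'Orwell' OR author = 'Austen') AND sold > 23379

Result:
id | author | sold 
---+--------+------
4  | Austen | 29967
6  | Austen | 39358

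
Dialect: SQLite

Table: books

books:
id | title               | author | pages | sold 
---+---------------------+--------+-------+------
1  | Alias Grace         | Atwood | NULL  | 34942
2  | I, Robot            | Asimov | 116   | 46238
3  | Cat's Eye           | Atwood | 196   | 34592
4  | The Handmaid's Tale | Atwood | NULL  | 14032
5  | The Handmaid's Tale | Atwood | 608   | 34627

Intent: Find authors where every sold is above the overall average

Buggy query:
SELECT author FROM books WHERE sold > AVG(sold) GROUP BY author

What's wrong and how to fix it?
Bug: WHERE evaluates per row before aggregation, so AVG() is unavailable

Fix: Use a subquery for AVG and a HAVING MIN(...) filter so the condition holds for every row in the group

Corrected query:
SELECT author FROM books GROUP BY author HAVING MIN(sold) > (SELECT AVG(sold) FROM books)

Result:
author
------
Asimov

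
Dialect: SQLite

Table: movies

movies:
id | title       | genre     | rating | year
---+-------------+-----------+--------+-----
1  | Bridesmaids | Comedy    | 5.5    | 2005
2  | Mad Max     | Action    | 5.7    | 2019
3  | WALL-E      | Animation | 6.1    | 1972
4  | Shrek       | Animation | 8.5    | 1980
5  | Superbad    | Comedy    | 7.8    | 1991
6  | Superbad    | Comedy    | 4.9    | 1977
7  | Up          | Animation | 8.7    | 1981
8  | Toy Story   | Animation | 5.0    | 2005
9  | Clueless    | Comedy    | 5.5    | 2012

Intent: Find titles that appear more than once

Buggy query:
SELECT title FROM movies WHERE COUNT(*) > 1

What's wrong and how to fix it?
Bug: COUNT(*) is an aggregate and cannot be used in WHERE

Fix: GROUP BY title, then filter groups with HAVING COUNT(*) > 1

Corrected query:
SELECT title FROM movies GROUP BY title HAVING COUNT(*) > 1

Result:
title   
--------
Superbad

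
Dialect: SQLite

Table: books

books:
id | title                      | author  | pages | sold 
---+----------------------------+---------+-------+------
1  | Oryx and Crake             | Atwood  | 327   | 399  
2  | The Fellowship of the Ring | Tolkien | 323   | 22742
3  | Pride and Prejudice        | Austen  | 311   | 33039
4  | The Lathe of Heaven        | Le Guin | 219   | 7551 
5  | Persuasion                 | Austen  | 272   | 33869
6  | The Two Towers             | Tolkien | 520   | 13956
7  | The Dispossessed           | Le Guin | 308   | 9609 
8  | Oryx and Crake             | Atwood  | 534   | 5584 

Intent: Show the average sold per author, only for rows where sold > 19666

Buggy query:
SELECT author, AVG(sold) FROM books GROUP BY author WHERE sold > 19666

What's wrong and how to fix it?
Bug: WHERE cannot follow GROUP BY

Fix: Move the WHERE clause before GROUP BY

Corrected query:
SELECT author, AVG(sold) FROM books WHERE sold > 19666 GROUP BY author

Result:
author  | AVG(sold)
--------+----------
Austen  | 33454    
Tolkien | 22742    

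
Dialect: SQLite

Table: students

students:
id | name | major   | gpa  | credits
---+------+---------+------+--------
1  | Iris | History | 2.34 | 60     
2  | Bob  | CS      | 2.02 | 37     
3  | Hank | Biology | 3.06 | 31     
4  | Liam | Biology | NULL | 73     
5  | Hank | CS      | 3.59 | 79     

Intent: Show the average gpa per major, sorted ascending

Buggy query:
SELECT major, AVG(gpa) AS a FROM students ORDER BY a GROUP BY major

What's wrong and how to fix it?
Bug: GROUP BY must precede ORDER BY

Fix: Move ORDER BY to the end, after GROUP BY

Corrected query:
SELECT major, AVG(gpa) AS a FROM students GROUP BY major ORDER BY a

Result:
major   | a    
--------+------
History | 2.34 
CS      | 2.805
Biology | 3.06 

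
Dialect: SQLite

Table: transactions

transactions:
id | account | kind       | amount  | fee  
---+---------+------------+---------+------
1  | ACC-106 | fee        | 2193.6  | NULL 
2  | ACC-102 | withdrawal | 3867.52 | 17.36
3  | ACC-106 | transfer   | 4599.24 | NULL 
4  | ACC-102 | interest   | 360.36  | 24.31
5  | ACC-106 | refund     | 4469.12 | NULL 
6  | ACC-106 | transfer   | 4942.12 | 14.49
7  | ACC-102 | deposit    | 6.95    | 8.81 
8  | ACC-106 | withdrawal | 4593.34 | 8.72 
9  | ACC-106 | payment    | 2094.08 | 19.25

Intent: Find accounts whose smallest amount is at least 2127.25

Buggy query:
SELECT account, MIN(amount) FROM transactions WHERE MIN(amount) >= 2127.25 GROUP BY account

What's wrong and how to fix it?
Bug: Aggregates like MIN are computed per group after WHERE runs

Fix: Replace WHERE with HAVING after the GROUP BY

Corrected query:
SELECT account, MIN(amount) FROM transactions GROUP BY account HAVING MIN(amount) >= 2127.25

Result:
(no rows)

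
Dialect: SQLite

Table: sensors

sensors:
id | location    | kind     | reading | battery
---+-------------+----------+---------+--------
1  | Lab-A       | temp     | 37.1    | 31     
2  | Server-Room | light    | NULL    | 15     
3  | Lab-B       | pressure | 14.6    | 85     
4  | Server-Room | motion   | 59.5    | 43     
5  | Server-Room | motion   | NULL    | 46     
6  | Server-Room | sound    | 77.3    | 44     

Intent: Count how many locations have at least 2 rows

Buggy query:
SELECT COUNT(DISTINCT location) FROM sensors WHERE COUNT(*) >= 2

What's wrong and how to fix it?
Bug: WHERE filters individual rows, not groups, so a group-level COUNT is invalid there

Fix: Use a subquery that GROUPs and filters with HAVING, then count its rows

Corrected query:
SELECT COUNT(*) FROM (SELECT location FROM sensors GROUP BY location HAVING COUNT(*) >= 2)

Result:
COUNT(*)
--------
1       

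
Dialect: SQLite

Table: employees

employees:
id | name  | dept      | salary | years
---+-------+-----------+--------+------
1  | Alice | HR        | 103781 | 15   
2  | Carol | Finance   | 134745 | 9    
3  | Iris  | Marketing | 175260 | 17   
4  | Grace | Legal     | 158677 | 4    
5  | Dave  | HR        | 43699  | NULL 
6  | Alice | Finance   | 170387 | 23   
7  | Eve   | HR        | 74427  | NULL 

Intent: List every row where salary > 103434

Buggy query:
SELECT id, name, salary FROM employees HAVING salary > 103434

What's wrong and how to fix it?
Bug: This is a non-aggregate query (no GROUP BY, no aggregates), so in SQLite the HAVING clause is invalid here; a row-level condition belongs in WHERE

Fix: Replace HAVING with WHERE since the condition applies to individual rows

Corrected query:
SELECT id, name, salary FROM employees WHERE salary > 103434

Result:
id | name  | salary
---+-------+-------
1  | Alice | 103781
2  | Carol | 134745
3  | Iris  | 175260
4  | Grace | 158677
6  | Alice | 170387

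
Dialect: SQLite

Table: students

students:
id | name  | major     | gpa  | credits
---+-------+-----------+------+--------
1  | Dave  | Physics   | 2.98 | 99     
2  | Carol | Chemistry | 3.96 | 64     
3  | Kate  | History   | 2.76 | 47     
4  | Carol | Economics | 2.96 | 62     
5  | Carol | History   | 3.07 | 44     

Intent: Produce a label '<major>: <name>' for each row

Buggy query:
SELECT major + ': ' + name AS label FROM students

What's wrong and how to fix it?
Bug: SQLite uses || for string concatenation; + coerces text to numbers (yielding 0)

Fix: Replace + with || to concatenate text

Corrected query:
SELECT major || ': ' || name AS label FROM students

Result:
label           
----------------
Physics: Dave   
Chemistry: Carol
History: Kate   
Economics: Carol
History: Carol  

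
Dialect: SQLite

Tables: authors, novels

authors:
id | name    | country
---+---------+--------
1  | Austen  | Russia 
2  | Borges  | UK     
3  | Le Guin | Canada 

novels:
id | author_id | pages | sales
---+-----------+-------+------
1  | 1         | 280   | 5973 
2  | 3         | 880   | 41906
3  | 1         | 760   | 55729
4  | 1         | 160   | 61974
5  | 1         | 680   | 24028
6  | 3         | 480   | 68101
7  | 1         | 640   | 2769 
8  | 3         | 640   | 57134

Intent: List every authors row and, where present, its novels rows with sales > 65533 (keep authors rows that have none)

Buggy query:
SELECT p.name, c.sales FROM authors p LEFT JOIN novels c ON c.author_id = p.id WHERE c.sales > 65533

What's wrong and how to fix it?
Bug: Filtering c.sales in WHERE discards the NULL rows produced by LEFT JOIN, turning it into an inner join

Fix: Move the right-table condition into the ON clause so unmatched parents are kept

Corrected query:
SELECT p.name, c.sales FROM authors p LEFT JOIN novels c ON c.author_id = p.id AND c.sales > 65533

Result:
name    | sales
--------+------
Austen  | NULL 
Borges  | NULL 
Le Guin | 68101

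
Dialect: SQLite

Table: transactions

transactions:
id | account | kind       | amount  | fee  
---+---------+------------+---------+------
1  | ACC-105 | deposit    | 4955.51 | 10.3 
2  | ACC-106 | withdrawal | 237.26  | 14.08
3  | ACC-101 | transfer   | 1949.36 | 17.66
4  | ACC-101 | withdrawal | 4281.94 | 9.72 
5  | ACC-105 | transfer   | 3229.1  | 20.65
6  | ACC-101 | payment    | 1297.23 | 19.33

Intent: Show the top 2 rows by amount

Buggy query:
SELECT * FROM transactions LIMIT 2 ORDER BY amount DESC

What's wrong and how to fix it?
Bug: LIMIT must come after ORDER BY

Fix: Swap the clauses: ORDER BY first, then LIMIT

Corrected query:
SELECT * FROM transactions ORDER BY amount DESC LIMIT 2

Result:
id | account | kind       | amount  | fee 
---+---------+------------+---------+-----
1  | ACC-105 | deposit    | 4955.51 | 10.3
4  | ACC-101 | withdrawal | 4281.94 | 9.72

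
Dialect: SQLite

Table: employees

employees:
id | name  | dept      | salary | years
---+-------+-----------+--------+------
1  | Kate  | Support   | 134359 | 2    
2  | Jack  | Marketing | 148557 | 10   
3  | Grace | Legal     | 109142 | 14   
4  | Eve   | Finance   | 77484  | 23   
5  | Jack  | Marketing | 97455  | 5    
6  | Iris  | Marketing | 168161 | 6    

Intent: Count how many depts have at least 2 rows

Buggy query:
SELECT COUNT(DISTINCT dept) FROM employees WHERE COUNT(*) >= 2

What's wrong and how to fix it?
Bug: COUNT(*) cannot appear in WHERE; the per-group count doesn't exist yet

Fix: Use a subquery that GROUPs and filters with HAVING, then count its rows

Corrected query:
SELECT COUNT(*) FROM (SELECT dept FROM employees GROUP BY dept HAVING COUNT(*) >= 2)

Result:
COUNT(*)
--------
1       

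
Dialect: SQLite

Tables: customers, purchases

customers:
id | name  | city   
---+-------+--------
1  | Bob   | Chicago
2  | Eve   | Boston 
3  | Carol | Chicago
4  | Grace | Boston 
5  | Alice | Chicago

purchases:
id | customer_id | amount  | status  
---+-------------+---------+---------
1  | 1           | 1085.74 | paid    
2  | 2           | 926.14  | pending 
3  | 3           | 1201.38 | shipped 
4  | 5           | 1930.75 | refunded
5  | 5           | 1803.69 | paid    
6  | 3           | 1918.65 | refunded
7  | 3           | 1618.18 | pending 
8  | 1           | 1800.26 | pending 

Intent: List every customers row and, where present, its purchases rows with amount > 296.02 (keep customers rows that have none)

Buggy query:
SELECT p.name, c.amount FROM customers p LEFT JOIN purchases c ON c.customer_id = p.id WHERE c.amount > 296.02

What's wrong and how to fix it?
Bug: Filtering c.amount in WHERE discards the NULL rows produced by LEFT JOIN, turning it into an inner join

Fix: Put 'c.amount > 296.02' in the JOIN's ON clause instead of WHERE

Corrected query:
SELECT p.name, c.amount FROM customers p LEFT JOIN purchases c ON c.customer_id = p.id AND c.amount > 296.02

Result:
name  | amount 
------+--------
Bob   | 1085.74
Bob   | 1800.26
Eve   | 926.14 
Carol | 1201.38
Carol | 1618.18
Carol | 1918.65
Grace | NULL   
Alice | 1803.69
Alice | 1930.75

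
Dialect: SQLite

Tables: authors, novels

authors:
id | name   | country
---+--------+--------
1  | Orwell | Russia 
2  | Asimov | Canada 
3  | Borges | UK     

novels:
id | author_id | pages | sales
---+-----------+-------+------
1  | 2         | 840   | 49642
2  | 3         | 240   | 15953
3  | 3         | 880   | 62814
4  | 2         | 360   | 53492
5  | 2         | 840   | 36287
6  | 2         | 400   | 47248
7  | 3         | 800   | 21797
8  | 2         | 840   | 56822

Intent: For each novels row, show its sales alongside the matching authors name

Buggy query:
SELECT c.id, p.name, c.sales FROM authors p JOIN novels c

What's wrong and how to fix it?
Bug: Missing join condition: each novels row is matched to all authors rows instead of just its own

Fix: Add ON c.author_id = p.id to the JOIN

Corrected query:
SELECT c.id, p.name, c.sales FROM authors p JOIN novels c ON c.author_id = p.id

Result:
id | name   | sales
---+--------+------
1  | Asimov | 49642
2  | Borges | 15953
3  | Borges | 62814
4  | Asimov | 53492
5  | Asimov | 36287
6  | Asimov | 47248
7  | Borges | 21797
8  | Asimov | 56822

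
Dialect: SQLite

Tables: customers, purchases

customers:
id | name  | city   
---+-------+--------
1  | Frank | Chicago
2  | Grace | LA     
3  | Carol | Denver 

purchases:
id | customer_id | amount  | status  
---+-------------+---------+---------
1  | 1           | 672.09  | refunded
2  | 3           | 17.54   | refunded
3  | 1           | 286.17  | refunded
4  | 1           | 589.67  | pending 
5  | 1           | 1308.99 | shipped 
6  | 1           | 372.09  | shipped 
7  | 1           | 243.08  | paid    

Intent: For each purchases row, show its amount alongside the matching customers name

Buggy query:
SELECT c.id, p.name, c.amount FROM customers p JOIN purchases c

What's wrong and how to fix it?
Bug: JOIN with no ON clause produces a cartesian product; every purchases row pairs with every customers row

Fix: Add ON c.customer_id = p.id to the JOIN

Corrected query:
SELECT c.id, p.name, c.amount FROM customers p JOIN purchases c ON c.customer_id = p.id

Result:
id | name  | amount 
---+-------+--------
1  | Frank | 672.09 
2  | Carol | 17.54  
3  | Frank | 286.17 
4  | Frank | 589.67 
5  | Frank | 1308.99
6  | Frank | 372.09 
7  | Frank | 243.08 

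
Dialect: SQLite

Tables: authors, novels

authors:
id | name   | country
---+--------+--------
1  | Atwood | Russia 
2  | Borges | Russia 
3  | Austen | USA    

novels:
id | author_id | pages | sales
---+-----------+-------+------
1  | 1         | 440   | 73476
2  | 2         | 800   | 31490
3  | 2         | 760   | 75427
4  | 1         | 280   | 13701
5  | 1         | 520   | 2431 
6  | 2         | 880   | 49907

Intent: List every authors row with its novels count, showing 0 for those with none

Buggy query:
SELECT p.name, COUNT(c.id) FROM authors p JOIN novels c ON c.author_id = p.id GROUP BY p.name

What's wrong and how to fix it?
Bug: INNER JOIN drops authors rows that have no matching novels rows

Fix: Use LEFT JOIN so parents without children still appear (COUNT(c.id) gives 0)

Corrected query:
SELECT p.name, COUNT(c.id) FROM authors p LEFT JOIN novels c ON c.author_id = p.id GROUP BY p.name

Result:
name   | COUNT(c.id)
-------+------------
Atwood | 3          
Austen | 0          
Borges | 3          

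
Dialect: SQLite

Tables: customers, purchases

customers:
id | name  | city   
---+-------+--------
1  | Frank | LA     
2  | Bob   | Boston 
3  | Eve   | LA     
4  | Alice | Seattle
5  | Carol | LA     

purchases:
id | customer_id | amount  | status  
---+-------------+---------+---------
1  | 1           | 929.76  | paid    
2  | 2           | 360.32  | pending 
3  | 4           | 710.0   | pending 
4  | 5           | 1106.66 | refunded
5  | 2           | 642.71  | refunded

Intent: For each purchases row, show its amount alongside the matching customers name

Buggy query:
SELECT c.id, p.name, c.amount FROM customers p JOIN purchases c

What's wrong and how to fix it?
Bug: Missing join condition: each purchases row is matched to all customers rows instead of just its own

Fix: Specify the join condition linking the foreign key to the parent id

Corrected query:
SELECT c.id, p.name, c.amount FROM customers p JOIN purchases c ON c.customer_id = p.id

Result:
id | name  | amount 
---+-------+--------
1  | Frank | 929.76 
2  | Bob   | 360.32 
3  | Alice | 710    
4  | Carol | 1106.66
5  | Bob   | 642.71 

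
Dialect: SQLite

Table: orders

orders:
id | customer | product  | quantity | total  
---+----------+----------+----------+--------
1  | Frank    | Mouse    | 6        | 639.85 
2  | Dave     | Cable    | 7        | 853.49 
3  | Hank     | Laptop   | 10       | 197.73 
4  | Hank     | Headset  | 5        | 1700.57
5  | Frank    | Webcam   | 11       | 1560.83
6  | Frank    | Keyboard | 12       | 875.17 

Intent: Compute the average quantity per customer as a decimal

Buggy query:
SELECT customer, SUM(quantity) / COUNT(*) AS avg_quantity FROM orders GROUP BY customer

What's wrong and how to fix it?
Bug: SUM(quantity) and COUNT(*) are both integers; the division truncates the fractional part

Fix: Cast one side to REAL so the division keeps the fractional part

Corrected query:
SELECT customer, SUM(quantity) * 1.0 / COUNT(*) AS avg_quantity FROM orders GROUP BY customer

Result:
customer | avg_quantity
---------+-------------
Dave     | 7           
Frank    | 9.666667    
Hank     | 7.5         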